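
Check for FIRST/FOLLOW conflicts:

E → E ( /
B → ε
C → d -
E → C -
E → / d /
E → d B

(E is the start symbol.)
A FIRST/FOLLOW conflict occurs when a non-terminal N has a nullable alternative N → β (β ⇒* ε) and another alternative N → α with FIRST(α) ∩ FOLLOW(N) ≠ ∅: on such a lookahead the parser cannot decide between expanding α and letting N vanish via β.

Nullable non-terminals: B.
B has a nullable alternative but only one production, so nothing to check.

C, E have no nullable alternative, so no FIRST/FOLLOW check is needed there.

No FIRST/FOLLOW conflicts found.

Answer: No FIRST/FOLLOW conflicts.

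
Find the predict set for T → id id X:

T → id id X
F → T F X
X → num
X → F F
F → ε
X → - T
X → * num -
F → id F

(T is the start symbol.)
{ 'id' }

PREDICT(T → id id X) = (FIRST(RHS) \ {ε}) ∪ (FOLLOW(T) if ε ∈ FIRST(RHS), i.e. RHS ⇒* ε)
FIRST(id id X) = { 'id' }
ε ∉ FIRST(id id X), so FOLLOW(T) is not added.
PREDICT(T → id id X) = { 'id' }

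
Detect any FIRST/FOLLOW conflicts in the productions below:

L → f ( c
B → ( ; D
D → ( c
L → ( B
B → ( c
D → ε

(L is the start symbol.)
A FIRST/FOLLOW conflict occurs when a non-terminal N has a nullable alternative N → β (β ⇒* ε) and another alternative N → α with FIRST(α) ∩ FOLLOW(N) ≠ ∅: on such a lookahead the parser cannot decide between expanding α and letting N vanish via β.

Nullable non-terminals: D.

D: nullable alternative(s) D → ε; FOLLOW(D) = { $ }
  D → ( c: FIRST \ {ε} = { '(' } — disjoint from FOLLOW(D)
  D → ε: FIRST \ {ε} = { } — this is the only nullable alternative, skip

B, L have no nullable alternative, so no FIRST/FOLLOW check is needed there.

No FIRST/FOLLOW conflicts found.

Answer: No FIRST/FOLLOW conflicts.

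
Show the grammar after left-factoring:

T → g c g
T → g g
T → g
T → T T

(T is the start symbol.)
Left-factoring transforms A → αβ₁ | αβ₂ into A → αA' and A' → β₁ | β₂
(α is the longest common prefix among the alternatives). Repeat until
no nonterminal has two alternatives with a common prefix.

Round 1: T has alternatives sharing prefix 'g'. Introduce T': T → g T'
  Add: T' → c g
  Add: T' → g
  Add: T' → ε

No remaining common prefixes — done.

Resulting grammar:
T → g T'
T' → c g
T' → g
T' → ε
T → T T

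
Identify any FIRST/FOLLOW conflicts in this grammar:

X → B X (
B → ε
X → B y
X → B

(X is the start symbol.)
Yes. X → B X '(' with FOLLOW(X) on { '(' }

Nullable non-terminals: B, X.
FIRST sets used below: FIRST(B) = { ε }, FIRST(X) = { '(', 'y', ε }
B has a nullable alternative but only one production, so nothing to check.

X: nullable alternative(s) X → B; FOLLOW(X) = { $, '(' }
  X → B X (: FIRST \ {ε} = { '(', 'y' } — overlaps FOLLOW(X) on { '(' }: CONFLICT
  X → B y: FIRST \ {ε} = { 'y' } — disjoint from FOLLOW(X)
  X → B: FIRST \ {ε} = { } — this is the only nullable alternative, skip

So the grammar has 1 FIRST/FOLLOW conflict (marked CONFLICT above).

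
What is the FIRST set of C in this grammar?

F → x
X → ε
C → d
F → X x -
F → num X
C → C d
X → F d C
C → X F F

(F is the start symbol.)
To compute FIRST(C), examine every production with C on the left-hand side, reading each right-hand side left to right until a non-nullable symbol is reached.

FIRST sets of the other non-terminals involved (by the same procedure, iterated to a fixed point):
  FIRST(X) = { 'num', 'x', ε }
  FIRST(F) = { 'num', 'x' }

From C → d:
  - d is a terminal: add 'd' and stop
From C → C d:
  - C is the symbol being defined: contributes nothing new
    C is not nullable, so stop
From C → X F F:
  - X is a non-terminal: add FIRST(X) \ {ε} = { 'num', 'x' }
    X is nullable, so continue to the next symbol
  - F is a non-terminal: add FIRST(F) \ {ε} = { 'num', 'x' }
    F is not nullable, so stop

Collecting: FIRST(C) = { 'd', 'num', 'x' }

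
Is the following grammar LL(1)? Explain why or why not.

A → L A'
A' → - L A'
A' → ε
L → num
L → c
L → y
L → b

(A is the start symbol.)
Yes, the grammar is LL(1).

A grammar is LL(1) if for each non-terminal N with multiple productions, the predict sets of those productions are pairwise disjoint, where PREDICT(N → α) = (FIRST(α) \ {ε}) ∪ (FOLLOW(N) if α ⇒* ε).

Relevant sets:
  FOLLOW(A') = { $ }

For A':
  PREDICT(A' → '-' L A') = { '-' }
  PREDICT(A' → ε) = { $ }
For L:
  PREDICT(L → num) = { 'num' }
  PREDICT(L → c) = { 'c' }
  PREDICT(L → y) = { 'y' }
  PREDICT(L → b) = { 'b' }
A has a single production, so nothing to check there.

All predict sets are disjoint. The grammar IS LL(1).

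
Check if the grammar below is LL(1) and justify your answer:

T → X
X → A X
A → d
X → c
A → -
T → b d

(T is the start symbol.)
Yes, the grammar is LL(1).

A grammar is LL(1) if for each non-terminal N with multiple productions, the predict sets of those productions are pairwise disjoint, where PREDICT(N → α) = (FIRST(α) \ {ε}) ∪ (FOLLOW(N) if α ⇒* ε).

Relevant sets:
  FIRST(X) = { '-', 'c', 'd' }
  FIRST(A) = { '-', 'd' }

For T:
  PREDICT(T → X) = { '-', 'c', 'd' }
  PREDICT(T → b d) = { 'b' }
For X:
  PREDICT(X → A X) = { '-', 'd' }
  PREDICT(X → c) = { 'c' }
For A:
  PREDICT(A → d) = { 'd' }
  PREDICT(A → '-') = { '-' }

All predict sets are disjoint. The grammar IS LL(1).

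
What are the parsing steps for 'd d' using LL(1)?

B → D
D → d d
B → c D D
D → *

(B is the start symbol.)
LL(1) parsing maintains a stack (initially the start symbol over $) and the input. At each step: if the stack top is a terminal, match it against the current input token; if it is a non-terminal N, replace it with the RHS of M[N, lookahead] (the unique production whose predict set contains the lookahead).

Stack is shown with the top on the left.

Stack  Input  Action
--------------------
B $    d d $  output B → D
D $    d d $  output D → d d
d d $  d d $  match 'd'
d $    d $    match 'd'
$      $      accept

The string is accepted.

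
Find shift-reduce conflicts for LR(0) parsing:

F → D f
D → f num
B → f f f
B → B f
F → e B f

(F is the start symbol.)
No shift-reduce conflicts

Augment with F' → F and build the canonical LR(0) collection (I0 = CLOSURE({[F' → . F]}), then GOTO on every symbol after a dot until no new states appear). It has 12 states:
  I0: { [D → . f num], [F → . D f], [F → . e B f], [F' → . F] }  — shift
  I1: { [F → D . f] }  — shift
  I2: { [F' → F .] }  — accept
  I3: { [B → . B f], [B → . f f f], [F → e . B f] }  — shift
  I4: { [D → f . num] }  — shift
  I5: { [D → f num .] }  — reduce
  I6: { [B → B . f], [F → e B . f] }  — shift
  I7: { [B → f . f f] }  — shift
  I8: { [B → f f . f] }  — shift
  I9: { [B → f f f .] }  — reduce
  I10: { [B → B f .], [F → e B f .] }  — 2 reduces
  I11: { [F → D f .] }  — reduce

No state contains both a complete item and a shift item.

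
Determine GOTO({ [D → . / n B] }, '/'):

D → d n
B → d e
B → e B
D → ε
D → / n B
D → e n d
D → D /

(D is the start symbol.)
GOTO(I, '/') = CLOSURE({ [A → αX.β] : [A → α.Xβ] ∈ I, X = '/' })

Items with dot before '/', with the dot advanced:
  [D → . / n B] → [D → / . n B]
Closure adds nothing (no advanced item has the dot before a non-terminal).

GOTO = { [D → / . n B] }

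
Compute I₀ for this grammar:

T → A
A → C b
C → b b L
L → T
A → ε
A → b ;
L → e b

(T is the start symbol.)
First, augment the grammar with T' → T
I₀ = CLOSURE({ [T' → . T] }):
  [T' → . T] has the dot before T: add [T → . A]
  [T → . A] has the dot before A: add [A → . C b], [A → .], [A → . b ;]
  [A → . C b] has the dot before C: add [C → . b b L]
No further items can be added.

I₀ = { [A → . C b], [A → . b ;], [A → .], [C → . b b L], [T → . A], [T' → . T] }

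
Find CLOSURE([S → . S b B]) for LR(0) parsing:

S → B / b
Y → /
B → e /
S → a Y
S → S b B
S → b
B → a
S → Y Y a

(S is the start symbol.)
To compute CLOSURE, for each item [A → α.Bβ] where B is a non-terminal, add [B → .γ] for all productions B → γ; repeat for the newly added items until nothing changes.

Start with: [S → . S b B]
  [S → . S b B] has the dot before S: add [S → . B / b], [S → . a Y], [S → . b], [S → . Y Y a]
  [S → . B / b] has the dot before B: add [B → . e /], [B → . a]
  [S → . Y Y a] has the dot before Y: add [Y → . /]
No further items can be added.

CLOSURE = { [B → . a], [B → . e /], [S → . B / b], [S → . S b B], [S → . Y Y a], [S → . a Y], [S → . b], [Y → . /] }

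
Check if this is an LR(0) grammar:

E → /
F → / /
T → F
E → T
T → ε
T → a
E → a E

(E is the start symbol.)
No. Shift-reduce conflict between [T → .] and [E → . /]

A grammar is LR(0) if no state in the canonical LR(0) collection has:
  - both a shift item (dot before a terminal) and a complete item (shift-reduce conflict), or
  - two or more complete items (reduce-reduce conflict; the accept item [E' → E .] counts as a complete item here).

Augment with E' → E and build the canonical LR(0) collection (I0 = CLOSURE({[E' → . E]}), then GOTO on every symbol after a dot until no new states appear). It has 8 states:
  I0: { [E → . /], [E → . T], [E → . a E], [E' → . E], [F → . / /], [T → . F], [T → . a], [T → .] }  — shift, reduce
  I1: { [E → / .], [F → / . /] }  — shift, reduce
  I2: { [E' → E .] }  — accept
  I3: { [T → F .] }  — reduce
  I4: { [E → T .] }  — reduce
  I5: { [E → . /], [E → . T], [E → . a E], [E → a . E], [F → . / /], [T → . F], [T → . a], [T → .], [T → a .] }  — shift, 2 reduces
  I6: { [E → a E .] }  — reduce
  I7: { [F → / / .] }  — reduce

Conflict in state I0:
  Shift-reduce conflict between [T → .] and [E → . /]
So the grammar is NOT LR(0).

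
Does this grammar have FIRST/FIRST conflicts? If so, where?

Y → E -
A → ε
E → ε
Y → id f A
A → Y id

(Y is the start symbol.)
No FIRST/FIRST conflicts.

A FIRST/FIRST conflict occurs when two productions N → α and N → β for the same non-terminal have FIRST(α) ∩ FIRST(β) ≠ ∅ (with ε ∈ FIRST of a nullable right-hand side, so two nullable alternatives also conflict).

FIRST sets of the non-terminals at (or reachable through a nullable prefix from) the front of some alternative:
  FIRST(E) = { ε }
  FIRST(Y) = { '-', 'id' }

Productions for Y:
  Y → E -: FIRST = { '-' }
  Y → id f A: FIRST = { 'id' }
Productions for A:
  A → ε: FIRST = { ε }
  A → Y id: FIRST = { '-', 'id' }
E has only one production, so no FIRST/FIRST conflict is possible there.

All alternatives of each non-terminal have pairwise disjoint FIRST sets.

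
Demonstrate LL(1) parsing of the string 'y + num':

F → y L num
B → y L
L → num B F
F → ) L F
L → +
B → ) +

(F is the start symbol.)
LL(1) parsing maintains a stack (initially the start symbol over $) and the input. At each step: if the stack top is a terminal, match it against the current input token; if it is a non-terminal N, replace it with the RHS of M[N, lookahead] (the unique production whose predict set contains the lookahead).

Stack is shown with the top on the left.

Stack      Input      Action
----------------------------
F $        y + num $  output F → y L num
y L num $  y + num $  match 'y'
L num $    + num $    output L → +
+ num $    + num $    match '+'
num $      num $      match 'num'
$          $          accept

The string is accepted.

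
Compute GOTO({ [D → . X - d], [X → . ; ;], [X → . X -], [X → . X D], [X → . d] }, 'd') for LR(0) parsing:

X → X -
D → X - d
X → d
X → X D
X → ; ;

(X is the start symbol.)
{ [X → d .] }

GOTO(I, 'd') = CLOSURE({ [A → αX.β] : [A → α.Xβ] ∈ I, X = 'd' })

Items with dot before 'd', with the dot advanced:
  [X → . d] → [X → d .]
Closure adds nothing (no advanced item has the dot before a non-terminal).

GOTO = { [X → d .] }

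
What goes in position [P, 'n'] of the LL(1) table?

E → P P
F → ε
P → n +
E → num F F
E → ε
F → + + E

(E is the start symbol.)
P → n +

To find M[P, 'n'], we find productions for P where 'n' is in the predict set (PREDICT(N → α) = (FIRST(α) \ {ε}) ∪ (FOLLOW(N) if α ⇒* ε)).

P → n +: PREDICT = { 'n' }
  'n' is in predict set, so this production goes in M[P, 'n']

M[P, 'n'] = P → n +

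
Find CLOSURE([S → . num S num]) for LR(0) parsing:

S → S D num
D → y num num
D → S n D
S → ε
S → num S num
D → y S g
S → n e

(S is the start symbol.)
To compute CLOSURE, for each item [A → α.Bβ] where B is a non-terminal, add [B → .γ] for all productions B → γ; repeat for the newly added items until nothing changes.

Start with: [S → . num S num]
The dot precedes the terminal num, so nothing is added.

CLOSURE = { [S → . num S num] }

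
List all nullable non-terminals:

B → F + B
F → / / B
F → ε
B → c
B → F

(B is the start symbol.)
A non-terminal is nullable if it can derive ε (the empty string): either it has an ε-production, or it has a production whose right-hand side consists entirely of nullable non-terminals.

ε-productions: F → ε
So F is immediately nullable.
B → F: every symbol on the right is nullable, so B is nullable too.
Every non-terminal is now nullable.
Nullable = { 'B', 'F' }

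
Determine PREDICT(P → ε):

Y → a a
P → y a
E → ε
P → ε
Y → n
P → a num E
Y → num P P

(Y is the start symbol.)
{ $, 'a', 'y' }

PREDICT(P → ε) = (FIRST(RHS) \ {ε}) ∪ (FOLLOW(P) if ε ∈ FIRST(RHS), i.e. RHS ⇒* ε)
The right-hand side is ε (FIRST(ε) = { ε }), so the predict set is FOLLOW(P) = { $, 'a', 'y' }
PREDICT(P → ε) = { $, 'a', 'y' }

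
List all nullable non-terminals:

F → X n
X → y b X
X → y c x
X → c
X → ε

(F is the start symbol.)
{ 'X' }

A non-terminal is nullable if it can derive ε (the empty string): either it has an ε-production, or it has a production whose right-hand side consists entirely of nullable non-terminals.

ε-productions: X → ε
So X is immediately nullable.
No further non-terminal can be added: every production for the remaining non-terminals contains a terminal or a non-nullable non-terminal.
Nullable = { 'X' }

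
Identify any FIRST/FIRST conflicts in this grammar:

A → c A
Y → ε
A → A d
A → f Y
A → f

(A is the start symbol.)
Yes. A → c A / A → A d on { 'c' }; A → A d / A → f Y on { 'f' }; A → A d / A → f on { 'f' }; A → f Y / A → f on { 'f' }

A FIRST/FIRST conflict occurs when two productions N → α and N → β for the same non-terminal have FIRST(α) ∩ FIRST(β) ≠ ∅ (with ε ∈ FIRST of a nullable right-hand side, so two nullable alternatives also conflict).

FIRST sets of the non-terminals at (or reachable through a nullable prefix from) the front of some alternative:
  FIRST(A) = { 'c', 'f' }

Productions for A:
  A → c A: FIRST = { 'c' }
  A → A d: FIRST = { 'c', 'f' }
  A → f Y: FIRST = { 'f' }
  A → f: FIRST = { 'f' }
Y has only one production, so no FIRST/FIRST conflict is possible there.

Conflict for A: A → c A and A → A d
  Overlap: { 'c' }
Conflict for A: A → A d and A → f Y
  Overlap: { 'f' }
Conflict for A: A → A d and A → f
  Overlap: { 'f' }
Conflict for A: A → f Y and A → f
  Overlap: { 'f' }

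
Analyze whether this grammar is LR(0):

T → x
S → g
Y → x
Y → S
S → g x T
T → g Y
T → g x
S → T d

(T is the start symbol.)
No. Shift-reduce conflict between [S → g .] and [S → . g]

A grammar is LR(0) if no state in the canonical LR(0) collection has:
  - both a shift item (dot before a terminal) and a complete item (shift-reduce conflict), or
  - two or more complete items (reduce-reduce conflict; the accept item [T' → T .] counts as a complete item here).

Augment with T' → T and build the canonical LR(0) collection (I0 = CLOSURE({[T' → . T]}), then GOTO on every symbol after a dot until no new states appear). It has 12 states:
  I0: { [T → . g Y], [T → . g x], [T → . x], [T' → . T] }  — shift
  I1: { [T' → T .] }  — accept
  I2: { [S → . T d], [S → . g x T], [S → . g], [T → . g Y], [T → . g x], [T → . x], [T → g . Y], [T → g . x], [Y → . S], [Y → . x] }  — shift
  I3: { [T → x .] }  — reduce
  I4: { [Y → S .] }  — reduce
  I5: { [S → T . d] }  — shift
  I6: { [T → g Y .] }  — reduce
  I7: { [S → . T d], [S → . g x T], [S → . g], [S → g . x T], [S → g .], [T → . g Y], [T → . g x], [T → . x], [T → g . Y], [T → g . x], [Y → . S], [Y → . x] }  — shift, reduce
  I8: { [T → g x .], [T → x .], [Y → x .] }  — 3 reduces
  I9: { [S → g x . T], [T → . g Y], [T → . g x], [T → . x], [T → g x .], [T → x .], [Y → x .] }  — shift, 3 reduces
  I10: { [S → g x T .] }  — reduce
  I11: { [S → T d .] }  — reduce

Conflict in state I7:
  Shift-reduce conflict between [S → g .] and [S → . g]
So the grammar is NOT LR(0).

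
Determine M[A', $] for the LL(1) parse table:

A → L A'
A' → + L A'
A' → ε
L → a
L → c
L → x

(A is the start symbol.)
A' → ε

To find M[A', $], we find productions for A' where $ is in the predict set (PREDICT(N → α) = (FIRST(α) \ {ε}) ∪ (FOLLOW(N) if α ⇒* ε)).

Relevant sets:
  FOLLOW(A') = { $ }

A' → + L A': PREDICT = { '+' }
A' → ε: PREDICT = { $ }
  $ is in predict set, so this production goes in M[A', $]

M[A', $] = A' → ε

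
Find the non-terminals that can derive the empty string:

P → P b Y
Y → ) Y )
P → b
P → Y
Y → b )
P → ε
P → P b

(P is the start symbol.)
A non-terminal is nullable if it can derive ε (the empty string): either it has an ε-production, or it has a production whose right-hand side consists entirely of nullable non-terminals.

ε-productions: P → ε
So P is immediately nullable.
No further non-terminal can be added: every production for the remaining non-terminals contains a terminal or a non-nullable non-terminal.
Nullable = { 'P' }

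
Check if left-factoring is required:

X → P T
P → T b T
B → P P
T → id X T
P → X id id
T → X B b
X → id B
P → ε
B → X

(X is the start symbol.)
Left-factoring is needed when two productions for the same non-terminal
share a common prefix on the right-hand side.

Productions for X:
  X → P T
  X → id B
Productions for P:
  P → T b T
  P → X id id
  P → ε
Productions for B:
  B → P P
  B → X
Productions for T:
  T → id X T
  T → X B b

No common prefixes found.

Answer: No, left-factoring is not needed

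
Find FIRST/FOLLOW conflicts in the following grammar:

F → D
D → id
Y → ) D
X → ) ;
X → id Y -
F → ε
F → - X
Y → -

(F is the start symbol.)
Nullable non-terminals: F.
FIRST sets used below: FIRST(D) = { 'id' }

F: nullable alternative(s) F → ε; FOLLOW(F) = { $ }
  F → D: FIRST \ {ε} = { 'id' } — disjoint from FOLLOW(F)
  F → ε: FIRST \ {ε} = { } — this is the only nullable alternative, skip
  F → - X: FIRST \ {ε} = { '-' } — disjoint from FOLLOW(F)

D, X, Y have no nullable alternative, so no FIRST/FOLLOW check is needed there.

No FIRST/FOLLOW conflicts found.

Answer: No FIRST/FOLLOW conflicts.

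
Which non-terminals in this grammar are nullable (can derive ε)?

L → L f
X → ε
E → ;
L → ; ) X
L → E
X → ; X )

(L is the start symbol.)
ε-productions: X → ε
So X is immediately nullable.
No further non-terminal can be added: every production for the remaining non-terminals contains a terminal or a non-nullable non-terminal.
Nullable = { 'X' }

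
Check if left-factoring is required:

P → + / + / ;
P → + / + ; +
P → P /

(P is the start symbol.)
Left-factoring is needed when two productions for the same non-terminal
share a common prefix on the right-hand side.

Productions for P:
  P → + / + / ;
  P → + / + ; +
  P → P /

Found common prefix '+ / +' in productions for P

Answer: Yes, P has productions with common prefix '+ / +'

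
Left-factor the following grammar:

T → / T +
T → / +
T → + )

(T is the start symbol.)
Left-factoring transforms A → αβ₁ | αβ₂ into A → αA' and A' → β₁ | β₂
(α is the longest common prefix among the alternatives). Repeat until
no nonterminal has two alternatives with a common prefix.

Round 1: T has alternatives sharing prefix '/'. Introduce T': T → / T'
  Add: T' → T +
  Add: T' → +

No remaining common prefixes — done.

Resulting grammar:
T → / T'
T' → T +
T' → +
T → + )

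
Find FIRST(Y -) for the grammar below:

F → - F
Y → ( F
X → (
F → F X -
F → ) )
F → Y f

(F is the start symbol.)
{ '(' }

FIRST sets of the non-terminals involved (from the grammar, by fixed-point iteration):
  FIRST(Y) = { '(' }

To compute FIRST(Y -), process the symbols left to right:
Symbol Y is a non-terminal. Add FIRST(Y) \ {ε} = { '(' }
Y is not nullable (ε ∉ FIRST(Y)), so stop here.
FIRST(Y -) = { '(' }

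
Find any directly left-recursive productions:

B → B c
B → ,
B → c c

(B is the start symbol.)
Yes, B is left-recursive

B → B c: LEFT RECURSIVE (starts with B)
B → ,: starts with ','
B → c c: starts with c

The grammar has direct left recursion on: B.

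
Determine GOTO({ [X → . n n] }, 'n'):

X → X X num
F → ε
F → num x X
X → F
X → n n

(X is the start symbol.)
GOTO(I, 'n') = CLOSURE({ [A → αX.β] : [A → α.Xβ] ∈ I, X = 'n' })

Items with dot before 'n', with the dot advanced:
  [X → . n n] → [X → n . n]
Closure adds nothing (no advanced item has the dot before a non-terminal).

GOTO = { [X → n . n] }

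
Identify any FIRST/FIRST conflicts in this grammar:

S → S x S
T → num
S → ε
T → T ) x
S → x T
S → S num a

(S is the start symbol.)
Yes. S → S x S / S → x T on { 'x' }; S → S x S / S → S num a on { 'num', 'x' }; S → x T / S → S num a on { 'x' }; T → num / T → T ')' x on { 'num' }

FIRST sets of the non-terminals at (or reachable through a nullable prefix from) the front of some alternative:
  FIRST(S) = { 'num', 'x', ε }
  FIRST(T) = { 'num' }

Productions for S:
  S → S x S: FIRST = { 'num', 'x' }
  S → ε: FIRST = { ε }
  S → x T: FIRST = { 'x' }
  S → S num a: FIRST = { 'num', 'x' }
Productions for T:
  T → num: FIRST = { 'num' }
  T → T ) x: FIRST = { 'num' }

Conflict for S: S → S x S and S → x T
  Overlap: { 'x' }
Conflict for S: S → S x S and S → S num a
  Overlap: { 'num', 'x' }
Conflict for S: S → x T and S → S num a
  Overlap: { 'x' }
Conflict for T: T → num and T → T ) x
  Overlap: { 'num' }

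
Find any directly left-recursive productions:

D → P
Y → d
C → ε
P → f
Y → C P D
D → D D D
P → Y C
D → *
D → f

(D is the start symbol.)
Direct left recursion occurs when N → N α for some non-terminal N (the right-hand side begins with the left-hand side itself).

D → P: starts with P
Y → d: starts with d
C → ε: starts with ε
P → f: starts with f
Y → C P D: starts with C
D → D D D: LEFT RECURSIVE (starts with D)
P → Y C: starts with Y
D → *: starts with '*'
D → f: starts with f

The grammar has direct left recursion on: D.

Answer: Yes, D is left-recursive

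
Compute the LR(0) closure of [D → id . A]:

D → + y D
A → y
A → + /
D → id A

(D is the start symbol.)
To compute CLOSURE, for each item [A → α.Bβ] where B is a non-terminal, add [B → .γ] for all productions B → γ; repeat for the newly added items until nothing changes.

Start with: [D → id . A]
  [D → id . A] has the dot before A: add [A → . y], [A → . + /]
No further items can be added.

CLOSURE = { [A → . + /], [A → . y], [D → id . A] }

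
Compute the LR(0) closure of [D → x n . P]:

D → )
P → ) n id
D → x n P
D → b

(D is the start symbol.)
{ [D → x n . P], [P → . ) n id] }

Start with: [D → x n . P]
  [D → x n . P] has the dot before P: add [P → . ) n id]
No further items can be added.

CLOSURE = { [D → x n . P], [P → . ) n id] }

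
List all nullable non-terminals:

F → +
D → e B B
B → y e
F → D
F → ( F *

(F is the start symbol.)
None

A non-terminal is nullable if it can derive ε (the empty string): either it has an ε-production, or it has a production whose right-hand side consists entirely of nullable non-terminals.

There are no ε-productions, so no non-terminal can derive ε.
No non-terminals are nullable.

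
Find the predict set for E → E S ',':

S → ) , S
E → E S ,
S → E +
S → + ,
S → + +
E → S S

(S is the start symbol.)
PREDICT(E → E S ',') = (FIRST(RHS) \ {ε}) ∪ (FOLLOW(E) if ε ∈ FIRST(RHS), i.e. RHS ⇒* ε)
FIRST(E) = { ')', '+' }
FIRST(E S ',') = { ')', '+' }
ε ∉ FIRST(E S ','), so FOLLOW(E) is not added.
PREDICT(E → E S ',') = { ')', '+' }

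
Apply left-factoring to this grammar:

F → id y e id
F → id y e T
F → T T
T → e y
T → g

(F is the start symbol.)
F → id y e F'
F' → id
F' → T
F → T T
T → e y
T → g

Left-factoring transforms A → αβ₁ | αβ₂ into A → αA' and A' → β₁ | β₂
(α is the longest common prefix among the alternatives). Repeat until
no nonterminal has two alternatives with a common prefix.

Round 1: F has alternatives sharing prefix 'id y e'. Introduce F': F → id y e F'
  Add: F' → id
  Add: F' → T

No remaining common prefixes — done.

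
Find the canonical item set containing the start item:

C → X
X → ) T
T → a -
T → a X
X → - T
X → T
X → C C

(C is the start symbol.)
{ [C → . X], [C' → . C], [T → . a -], [T → . a X], [X → . ) T], [X → . - T], [X → . C C], [X → . T] }

First, augment the grammar with C' → C
I₀ = CLOSURE({ [C' → . C] }):
  [C' → . C] has the dot before C: add [C → . X]
  [C → . X] has the dot before X: add [X → . ) T], [X → . - T], [X → . T], [X → . C C]
  [X → . T] has the dot before T: add [T → . a -], [T → . a X]
No further items can be added.

I₀ = { [C → . X], [C' → . C], [T → . a -], [T → . a X], [X → . ) T], [X → . - T], [X → . C C], [X → . T] }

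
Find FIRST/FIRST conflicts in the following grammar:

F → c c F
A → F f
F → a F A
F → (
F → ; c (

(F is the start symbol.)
No FIRST/FIRST conflicts.

A FIRST/FIRST conflict occurs when two productions N → α and N → β for the same non-terminal have FIRST(α) ∩ FIRST(β) ≠ ∅ (with ε ∈ FIRST of a nullable right-hand side, so two nullable alternatives also conflict).

Productions for F:
  F → c c F: FIRST = { 'c' }
  F → a F A: FIRST = { 'a' }
  F → (: FIRST = { '(' }
  F → ; c (: FIRST = { ';' }
A has only one production, so no FIRST/FIRST conflict is possible there.

All alternatives of each non-terminal have pairwise disjoint FIRST sets.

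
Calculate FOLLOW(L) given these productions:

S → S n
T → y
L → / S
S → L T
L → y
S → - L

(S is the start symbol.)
To compute FOLLOW(L), find every occurrence of L on a right-hand side N → α L β: add FIRST(β) \ {ε}, and if β is empty or nullable also add FOLLOW(N). Iterate to a fixed point.

In S → L T: L is followed by T, add FIRST(T) \ {ε} = { 'y' }
In S → - L: L is at the end, add FOLLOW(S)

The FOLLOW sets referred to above (computed the same way, to a fixed point):
  FOLLOW(S) = { $, 'n', 'y' }

Taking the union: FOLLOW(L) = { $, 'n', 'y' }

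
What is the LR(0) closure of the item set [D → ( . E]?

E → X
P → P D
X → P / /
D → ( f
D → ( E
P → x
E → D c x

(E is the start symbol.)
Start with: [D → ( . E]
  [D → ( . E] has the dot before E: add [E → . X], [E → . D c x]
  [E → . X] has the dot before X: add [X → . P / /]
  [E → . D c x] has the dot before D: add [D → . ( f], [D → . ( E]
  [X → . P / /] has the dot before P: add [P → . P D], [P → . x]
No further items can be added.

CLOSURE = { [D → ( . E], [D → . ( E], [D → . ( f], [E → . D c x], [E → . X], [P → . P D], [P → . x], [X → . P / /] }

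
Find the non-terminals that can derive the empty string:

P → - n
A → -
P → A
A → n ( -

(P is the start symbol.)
A non-terminal is nullable if it can derive ε (the empty string): either it has an ε-production, or it has a production whose right-hand side consists entirely of nullable non-terminals.

There are no ε-productions, so no non-terminal can derive ε.
No non-terminals are nullable.

Answer: None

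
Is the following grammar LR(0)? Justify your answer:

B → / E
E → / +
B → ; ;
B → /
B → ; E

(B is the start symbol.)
Augment with B' → B and build the canonical LR(0) collection (I0 = CLOSURE({[B' → . B]}), then GOTO on every symbol after a dot until no new states appear). It has 9 states:
  I0: { [B → . / E], [B → . /], [B → . ; ;], [B → . ; E], [B' → . B] }  — shift
  I1: { [B → / . E], [B → / .], [E → . / +] }  — shift, reduce
  I2: { [B → ; . ;], [B → ; . E], [E → . / +] }  — shift
  I3: { [B' → B .] }  — accept
  I4: { [E → / . +] }  — shift
  I5: { [B → ; ; .] }  — reduce
  I6: { [B → ; E .] }  — reduce
  I7: { [E → / + .] }  — reduce
  I8: { [B → / E .] }  — reduce

Conflict in state I1:
  Shift-reduce conflict between [B → / .] and [E → . / +]
So the grammar is NOT LR(0).

Answer: No. Shift-reduce conflict between [B → / .] and [E → . / +]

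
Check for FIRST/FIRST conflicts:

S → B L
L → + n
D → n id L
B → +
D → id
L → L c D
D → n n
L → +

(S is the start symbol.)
Yes. L → '+' n / L → L c D on { '+' }; L → '+' n / L → '+' on { '+' }; L → L c D / L → '+' on { '+' }; D → n id L / D → n n on { 'n' }

FIRST sets of the non-terminals at (or reachable through a nullable prefix from) the front of some alternative:
  FIRST(L) = { '+' }

Productions for L:
  L → + n: FIRST = { '+' }
  L → L c D: FIRST = { '+' }
  L → +: FIRST = { '+' }
Productions for D:
  D → n id L: FIRST = { 'n' }
  D → id: FIRST = { 'id' }
  D → n n: FIRST = { 'n' }
S, B have only one production, so no FIRST/FIRST conflict is possible there.

Conflict for L: L → + n and L → L c D
  Overlap: { '+' }
Conflict for L: L → + n and L → +
  Overlap: { '+' }
Conflict for L: L → L c D and L → +
  Overlap: { '+' }
Conflict for D: D → n id L and D → n n
  Overlap: { 'n' }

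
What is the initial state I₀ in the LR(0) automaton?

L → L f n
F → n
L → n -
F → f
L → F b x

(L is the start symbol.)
First, augment the grammar with L' → L
I₀ = CLOSURE({ [L' → . L] }):
  [L' → . L] has the dot before L: add [L → . L f n], [L → . n -], [L → . F b x]
  [L → . F b x] has the dot before F: add [F → . n], [F → . f]
No further items can be added.

I₀ = { [F → . f], [F → . n], [L → . F b x], [L → . L f n], [L → . n -], [L' → . L] }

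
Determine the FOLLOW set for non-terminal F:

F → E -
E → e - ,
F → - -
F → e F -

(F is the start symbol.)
{ $, '-' }

F is the start symbol, so $ ∈ FOLLOW(F).
In F → e F -: F is followed by '-', add FIRST('-') \ {ε} = { '-' }

Taking the union: FOLLOW(F) = { $, '-' }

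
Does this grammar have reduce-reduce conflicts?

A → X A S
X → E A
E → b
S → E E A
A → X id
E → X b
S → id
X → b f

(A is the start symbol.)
A reduce-reduce conflict occurs when an LR(0) state has two complete items [A → α .] and [B → β .] — both call for a reduction, and with no lookahead the parser cannot choose between them.

Augment with A' → A and build the canonical LR(0) collection (I0 = CLOSURE({[A' → . A]}), then GOTO on every symbol after a dot until no new states appear). It has 17 states:
  I0: { [A → . X A S], [A → . X id], [A' → . A], [E → . X b], [E → . b], [X → . E A], [X → . b f] }  — shift
  I1: { [A' → A .] }  — accept
  I2: { [A → . X A S], [A → . X id], [E → . X b], [E → . b], [X → . E A], [X → . b f], [X → E . A] }  — shift
  I3: { [A → . X A S], [A → . X id], [A → X . A S], [A → X . id], [E → . X b], [E → . b], [E → X . b], [X → . E A], [X → . b f] }  — shift
  I4: { [E → b .], [X → b . f] }  — shift, reduce
  I5: { [X → b f .] }  — reduce
  I6: { [A → X A . S], [E → . X b], [E → . b], [S → . E E A], [S → . id], [X → . E A], [X → . b f] }  — shift
  I7: { [E → X b .], [E → b .], [X → b . f] }  — shift, 2 reduces
  I8: { [A → X id .] }  — reduce
  I9: { [A → . X A S], [A → . X id], [E → . X b], [E → . b], [S → E . E A], [X → . E A], [X → . b f], [X → E . A] }  — shift
  I10: { [A → X A S .] }  — reduce
  I11: { [E → X . b] }  — shift
  I12: { [S → id .] }  — reduce
  I13: { [E → X b .] }  — reduce
  I14: { [X → E A .] }  — reduce
  I15: { [A → . X A S], [A → . X id], [E → . X b], [E → . b], [S → E E . A], [X → . E A], [X → . b f], [X → E . A] }  — shift
  I16: { [S → E E A .], [X → E A .] }  — 2 reduces

I7 contains complete items [E → X b .], [E → b .] — reduce-reduce conflict.
I16 contains complete items [S → E E A .], [X → E A .] — reduce-reduce conflict.

Answer: Yes — I7: [E → X b .] vs [E → b .]; I16: [S → E E A .] vs [X → E A .]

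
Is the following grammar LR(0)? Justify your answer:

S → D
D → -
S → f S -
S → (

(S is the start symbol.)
Yes, the grammar is LR(0)

A grammar is LR(0) if no state in the canonical LR(0) collection has:
  - both a shift item (dot before a terminal) and a complete item (shift-reduce conflict), or
  - two or more complete items (reduce-reduce conflict; the accept item [S' → S .] counts as a complete item here).

Augment with S' → S and build the canonical LR(0) collection (I0 = CLOSURE({[S' → . S]}), then GOTO on every symbol after a dot until no new states appear). It has 8 states:
  I0: { [D → . -], [S → . (], [S → . D], [S → . f S -], [S' → . S] }  — shift
  I1: { [S → ( .] }  — reduce
  I2: { [D → - .] }  — reduce
  I3: { [S → D .] }  — reduce
  I4: { [S' → S .] }  — accept
  I5: { [D → . -], [S → . (], [S → . D], [S → . f S -], [S → f . S -] }  — shift
  I6: { [S → f S . -] }  — shift
  I7: { [S → f S - .] }  — reduce

Every state is either a pure shift/goto state or contains exactly one complete item and nothing to shift — no conflicts. The grammar is LR(0).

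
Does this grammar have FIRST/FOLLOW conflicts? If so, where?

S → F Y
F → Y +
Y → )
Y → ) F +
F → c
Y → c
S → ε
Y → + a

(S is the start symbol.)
A FIRST/FOLLOW conflict occurs when a non-terminal N has a nullable alternative N → β (β ⇒* ε) and another alternative N → α with FIRST(α) ∩ FOLLOW(N) ≠ ∅: on such a lookahead the parser cannot decide between expanding α and letting N vanish via β.

Nullable non-terminals: S.
FIRST sets used below: FIRST(F) = { ')', '+', 'c' }

S: nullable alternative(s) S → ε; FOLLOW(S) = { $ }
  S → F Y: FIRST \ {ε} = { ')', '+', 'c' } — disjoint from FOLLOW(S)
  S → ε: FIRST \ {ε} = { } — this is the only nullable alternative, skip

F, Y have no nullable alternative, so no FIRST/FOLLOW check is needed there.

No FIRST/FOLLOW conflicts found.

Answer: No FIRST/FOLLOW conflicts.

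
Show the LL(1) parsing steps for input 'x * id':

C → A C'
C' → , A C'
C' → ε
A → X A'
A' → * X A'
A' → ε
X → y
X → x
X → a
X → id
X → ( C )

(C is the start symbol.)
LL(1) parsing maintains a stack (initially the start symbol over $) and the input. At each step: if the stack top is a terminal, match it against the current input token; if it is a non-terminal N, replace it with the RHS of M[N, lookahead] (the unique production whose predict set contains the lookahead).

Stack is shown with the top on the left.

Stack        Input     Action
-----------------------------
C $          x * id $  output C → A C'
A C' $       x * id $  output A → X A'
X A' C' $    x * id $  output X → x
x A' C' $    x * id $  match 'x'
A' C' $      * id $    output A' → * X A'
* X A' C' $  * id $    match '*'
X A' C' $    id $      output X → id
id A' C' $   id $      match 'id'
A' C' $      $         output A' → ε
C' $         $         output C' → ε
$            $         accept

The string is accepted.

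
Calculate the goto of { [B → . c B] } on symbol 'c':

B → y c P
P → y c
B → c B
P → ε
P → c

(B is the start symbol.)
GOTO(I, 'c') = CLOSURE({ [A → αX.β] : [A → α.Xβ] ∈ I, X = 'c' })

Items with dot before 'c', with the dot advanced:
  [B → . c B] → [B → c . B]
Closure of the advanced items:
  [B → c . B] has the dot before B: add [B → . y c P], [B → . c B]

GOTO = { [B → . c B], [B → . y c P], [B → c . B] }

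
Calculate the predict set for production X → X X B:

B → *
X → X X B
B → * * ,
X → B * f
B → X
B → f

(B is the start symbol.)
PREDICT(X → X X B) = (FIRST(RHS) \ {ε}) ∪ (FOLLOW(X) if ε ∈ FIRST(RHS), i.e. RHS ⇒* ε)
FIRST(X) = { '*', 'f' }
FIRST(X X B) = { '*', 'f' }
ε ∉ FIRST(X X B), so FOLLOW(X) is not added.
PREDICT(X → X X B) = { '*', 'f' }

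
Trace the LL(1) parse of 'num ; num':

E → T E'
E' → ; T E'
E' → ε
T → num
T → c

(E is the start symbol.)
LL(1) parsing maintains a stack (initially the start symbol over $) and the input. At each step: if the stack top is a terminal, match it against the current input token; if it is a non-terminal N, replace it with the RHS of M[N, lookahead] (the unique production whose predict set contains the lookahead).

Stack is shown with the top on the left.

Stack     Input        Action
-----------------------------
E $       num ; num $  output E → T E'
T E' $    num ; num $  output T → num
num E' $  num ; num $  match 'num'
E' $      ; num $      output E' → ; T E'
; T E' $  ; num $      match ';'
T E' $    num $        output T → num
num E' $  num $        match 'num'
E' $      $            output E' → ε
$         $            accept

The string is accepted.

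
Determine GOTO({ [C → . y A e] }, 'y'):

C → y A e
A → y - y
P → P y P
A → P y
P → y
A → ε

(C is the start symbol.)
GOTO(I, 'y') = CLOSURE({ [A → αX.β] : [A → α.Xβ] ∈ I, X = 'y' })

Items with dot before 'y', with the dot advanced:
  [C → . y A e] → [C → y . A e]
Closure of the advanced items:
  [C → y . A e] has the dot before A: add [A → . y - y], [A → . P y], [A → .]
  [A → . P y] has the dot before P: add [P → . P y P], [P → . y]

GOTO = { [A → . P y], [A → . y - y], [A → .], [C → y . A e], [P → . P y P], [P → . y] }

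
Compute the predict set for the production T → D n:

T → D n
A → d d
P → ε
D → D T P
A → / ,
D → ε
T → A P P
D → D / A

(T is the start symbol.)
PREDICT(T → D n) = (FIRST(RHS) \ {ε}) ∪ (FOLLOW(T) if ε ∈ FIRST(RHS), i.e. RHS ⇒* ε)
FIRST(D) = { '/', 'd', 'n', ε }
FIRST(D n) = { '/', 'd', 'n' }
ε ∉ FIRST(D n), so FOLLOW(T) is not added.
PREDICT(T → D n) = { '/', 'd', 'n' }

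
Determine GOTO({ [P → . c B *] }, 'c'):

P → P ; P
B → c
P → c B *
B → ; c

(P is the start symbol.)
GOTO(I, 'c') = CLOSURE({ [A → αX.β] : [A → α.Xβ] ∈ I, X = 'c' })

Items with dot before 'c', with the dot advanced:
  [P → . c B *] → [P → c . B *]
Closure of the advanced items:
  [P → c . B *] has the dot before B: add [B → . c], [B → . ; c]

GOTO = { [B → . ; c], [B → . c], [P → c . B *] }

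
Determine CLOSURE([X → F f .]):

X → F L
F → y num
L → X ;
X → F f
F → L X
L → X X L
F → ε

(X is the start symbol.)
To compute CLOSURE, for each item [A → α.Bβ] where B is a non-terminal, add [B → .γ] for all productions B → γ; repeat for the newly added items until nothing changes.

Start with: [X → F f .]
The dot is at the end, so nothing is added.

CLOSURE = { [X → F f .] }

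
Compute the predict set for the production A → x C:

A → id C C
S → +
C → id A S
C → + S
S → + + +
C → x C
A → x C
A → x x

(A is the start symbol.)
PREDICT(A → x C) = (FIRST(RHS) \ {ε}) ∪ (FOLLOW(A) if ε ∈ FIRST(RHS), i.e. RHS ⇒* ε)
FIRST(x C) = { 'x' }
ε ∉ FIRST(x C), so FOLLOW(A) is not added.
PREDICT(A → x C) = { 'x' }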